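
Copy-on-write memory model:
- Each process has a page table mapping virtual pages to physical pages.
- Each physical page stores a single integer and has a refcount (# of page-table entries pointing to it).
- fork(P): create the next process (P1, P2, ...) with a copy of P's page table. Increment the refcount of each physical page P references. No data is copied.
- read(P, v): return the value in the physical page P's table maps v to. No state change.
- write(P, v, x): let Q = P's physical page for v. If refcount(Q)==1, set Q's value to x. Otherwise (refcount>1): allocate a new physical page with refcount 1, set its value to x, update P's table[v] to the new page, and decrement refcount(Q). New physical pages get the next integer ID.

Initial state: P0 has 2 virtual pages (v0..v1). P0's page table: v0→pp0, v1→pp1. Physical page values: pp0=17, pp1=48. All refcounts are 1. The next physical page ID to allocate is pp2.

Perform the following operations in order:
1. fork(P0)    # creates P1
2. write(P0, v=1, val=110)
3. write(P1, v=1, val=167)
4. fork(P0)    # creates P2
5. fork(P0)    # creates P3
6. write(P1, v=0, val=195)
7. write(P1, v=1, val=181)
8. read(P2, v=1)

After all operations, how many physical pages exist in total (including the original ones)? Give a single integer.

Answer: 4

Derivation:
Op 1: fork(P0) -> P1. 2 ppages; refcounts: pp0:2 pp1:2
Op 2: write(P0, v1, 110). refcount(pp1)=2>1 -> COPY to pp2. 3 ppages; refcounts: pp0:2 pp1:1 pp2:1
Op 3: write(P1, v1, 167). refcount(pp1)=1 -> write in place. 3 ppages; refcounts: pp0:2 pp1:1 pp2:1
Op 4: fork(P0) -> P2. 3 ppages; refcounts: pp0:3 pp1:1 pp2:2
Op 5: fork(P0) -> P3. 3 ppages; refcounts: pp0:4 pp1:1 pp2:3
Op 6: write(P1, v0, 195). refcount(pp0)=4>1 -> COPY to pp3. 4 ppages; refcounts: pp0:3 pp1:1 pp2:3 pp3:1
Op 7: write(P1, v1, 181). refcount(pp1)=1 -> write in place. 4 ppages; refcounts: pp0:3 pp1:1 pp2:3 pp3:1
Op 8: read(P2, v1) -> 110. No state change.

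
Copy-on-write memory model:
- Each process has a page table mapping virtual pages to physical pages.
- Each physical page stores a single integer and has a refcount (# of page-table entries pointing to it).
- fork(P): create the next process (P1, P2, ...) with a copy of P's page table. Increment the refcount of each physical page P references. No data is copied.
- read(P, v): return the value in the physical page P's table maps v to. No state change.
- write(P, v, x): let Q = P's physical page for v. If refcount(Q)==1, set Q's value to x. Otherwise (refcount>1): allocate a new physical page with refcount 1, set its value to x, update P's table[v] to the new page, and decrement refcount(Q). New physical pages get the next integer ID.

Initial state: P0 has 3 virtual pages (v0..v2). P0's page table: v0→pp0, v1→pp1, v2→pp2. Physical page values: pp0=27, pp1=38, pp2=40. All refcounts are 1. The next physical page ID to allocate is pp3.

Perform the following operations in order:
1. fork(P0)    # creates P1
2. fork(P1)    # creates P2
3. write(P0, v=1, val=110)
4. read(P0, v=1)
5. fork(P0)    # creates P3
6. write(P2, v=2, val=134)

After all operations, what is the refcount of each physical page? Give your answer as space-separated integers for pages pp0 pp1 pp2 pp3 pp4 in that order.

Op 1: fork(P0) -> P1. 3 ppages; refcounts: pp0:2 pp1:2 pp2:2
Op 2: fork(P1) -> P2. 3 ppages; refcounts: pp0:3 pp1:3 pp2:3
Op 3: write(P0, v1, 110). refcount(pp1)=3>1 -> COPY to pp3. 4 ppages; refcounts: pp0:3 pp1:2 pp2:3 pp3:1
Op 4: read(P0, v1) -> 110. No state change.
Op 5: fork(P0) -> P3. 4 ppages; refcounts: pp0:4 pp1:2 pp2:4 pp3:2
Op 6: write(P2, v2, 134). refcount(pp2)=4>1 -> COPY to pp4. 5 ppages; refcounts: pp0:4 pp1:2 pp2:3 pp3:2 pp4:1

Answer: 4 2 3 2 1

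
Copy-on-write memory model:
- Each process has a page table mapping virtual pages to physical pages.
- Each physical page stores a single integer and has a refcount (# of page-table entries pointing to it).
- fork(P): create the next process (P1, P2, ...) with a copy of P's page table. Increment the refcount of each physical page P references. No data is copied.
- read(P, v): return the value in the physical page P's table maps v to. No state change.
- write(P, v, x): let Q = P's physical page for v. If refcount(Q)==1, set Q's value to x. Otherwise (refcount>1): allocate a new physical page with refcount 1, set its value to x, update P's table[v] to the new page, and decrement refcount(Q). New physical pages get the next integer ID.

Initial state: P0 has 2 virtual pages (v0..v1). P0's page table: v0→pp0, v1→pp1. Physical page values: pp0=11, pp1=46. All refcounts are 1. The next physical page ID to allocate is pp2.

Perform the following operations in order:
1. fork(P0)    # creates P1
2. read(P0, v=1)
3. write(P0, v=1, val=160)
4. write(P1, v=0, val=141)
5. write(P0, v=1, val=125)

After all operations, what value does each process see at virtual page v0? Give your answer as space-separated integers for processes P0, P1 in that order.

Answer: 11 141

Derivation:
Op 1: fork(P0) -> P1. 2 ppages; refcounts: pp0:2 pp1:2
Op 2: read(P0, v1) -> 46. No state change.
Op 3: write(P0, v1, 160). refcount(pp1)=2>1 -> COPY to pp2. 3 ppages; refcounts: pp0:2 pp1:1 pp2:1
Op 4: write(P1, v0, 141). refcount(pp0)=2>1 -> COPY to pp3. 4 ppages; refcounts: pp0:1 pp1:1 pp2:1 pp3:1
Op 5: write(P0, v1, 125). refcount(pp2)=1 -> write in place. 4 ppages; refcounts: pp0:1 pp1:1 pp2:1 pp3:1
P0: v0 -> pp0 = 11
P1: v0 -> pp3 = 141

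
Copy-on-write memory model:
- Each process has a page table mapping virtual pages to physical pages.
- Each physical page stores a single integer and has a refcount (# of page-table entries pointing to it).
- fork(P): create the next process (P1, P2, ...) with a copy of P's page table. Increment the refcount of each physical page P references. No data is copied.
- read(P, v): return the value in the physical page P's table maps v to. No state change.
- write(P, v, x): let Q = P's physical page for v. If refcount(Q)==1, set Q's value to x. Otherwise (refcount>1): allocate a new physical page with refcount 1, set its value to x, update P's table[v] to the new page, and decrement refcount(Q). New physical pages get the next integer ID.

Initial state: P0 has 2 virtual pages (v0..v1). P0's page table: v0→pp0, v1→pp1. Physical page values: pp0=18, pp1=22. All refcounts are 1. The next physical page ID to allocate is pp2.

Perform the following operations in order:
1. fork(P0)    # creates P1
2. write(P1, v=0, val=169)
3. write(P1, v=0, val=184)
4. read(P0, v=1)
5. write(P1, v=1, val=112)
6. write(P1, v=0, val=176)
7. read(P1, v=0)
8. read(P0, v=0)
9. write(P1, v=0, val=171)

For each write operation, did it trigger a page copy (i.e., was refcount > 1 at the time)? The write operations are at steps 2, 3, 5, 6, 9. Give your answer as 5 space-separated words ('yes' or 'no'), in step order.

Op 1: fork(P0) -> P1. 2 ppages; refcounts: pp0:2 pp1:2
Op 2: write(P1, v0, 169). refcount(pp0)=2>1 -> COPY to pp2. 3 ppages; refcounts: pp0:1 pp1:2 pp2:1
Op 3: write(P1, v0, 184). refcount(pp2)=1 -> write in place. 3 ppages; refcounts: pp0:1 pp1:2 pp2:1
Op 4: read(P0, v1) -> 22. No state change.
Op 5: write(P1, v1, 112). refcount(pp1)=2>1 -> COPY to pp3. 4 ppages; refcounts: pp0:1 pp1:1 pp2:1 pp3:1
Op 6: write(P1, v0, 176). refcount(pp2)=1 -> write in place. 4 ppages; refcounts: pp0:1 pp1:1 pp2:1 pp3:1
Op 7: read(P1, v0) -> 176. No state change.
Op 8: read(P0, v0) -> 18. No state change.
Op 9: write(P1, v0, 171). refcount(pp2)=1 -> write in place. 4 ppages; refcounts: pp0:1 pp1:1 pp2:1 pp3:1

yes no yes no no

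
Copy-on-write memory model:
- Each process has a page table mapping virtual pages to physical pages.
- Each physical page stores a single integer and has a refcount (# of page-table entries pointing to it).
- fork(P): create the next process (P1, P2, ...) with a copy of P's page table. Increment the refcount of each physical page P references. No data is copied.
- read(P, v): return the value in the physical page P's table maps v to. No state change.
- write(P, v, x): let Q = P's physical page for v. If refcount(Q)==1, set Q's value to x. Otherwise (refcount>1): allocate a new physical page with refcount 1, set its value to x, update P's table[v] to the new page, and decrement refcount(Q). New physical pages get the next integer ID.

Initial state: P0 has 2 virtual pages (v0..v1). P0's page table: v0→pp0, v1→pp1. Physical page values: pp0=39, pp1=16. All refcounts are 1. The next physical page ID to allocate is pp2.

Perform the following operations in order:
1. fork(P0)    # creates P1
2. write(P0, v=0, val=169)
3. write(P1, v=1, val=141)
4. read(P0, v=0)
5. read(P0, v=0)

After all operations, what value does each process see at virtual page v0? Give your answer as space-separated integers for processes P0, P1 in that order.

Answer: 169 39

Derivation:
Op 1: fork(P0) -> P1. 2 ppages; refcounts: pp0:2 pp1:2
Op 2: write(P0, v0, 169). refcount(pp0)=2>1 -> COPY to pp2. 3 ppages; refcounts: pp0:1 pp1:2 pp2:1
Op 3: write(P1, v1, 141). refcount(pp1)=2>1 -> COPY to pp3. 4 ppages; refcounts: pp0:1 pp1:1 pp2:1 pp3:1
Op 4: read(P0, v0) -> 169. No state change.
Op 5: read(P0, v0) -> 169. No state change.
P0: v0 -> pp2 = 169
P1: v0 -> pp0 = 39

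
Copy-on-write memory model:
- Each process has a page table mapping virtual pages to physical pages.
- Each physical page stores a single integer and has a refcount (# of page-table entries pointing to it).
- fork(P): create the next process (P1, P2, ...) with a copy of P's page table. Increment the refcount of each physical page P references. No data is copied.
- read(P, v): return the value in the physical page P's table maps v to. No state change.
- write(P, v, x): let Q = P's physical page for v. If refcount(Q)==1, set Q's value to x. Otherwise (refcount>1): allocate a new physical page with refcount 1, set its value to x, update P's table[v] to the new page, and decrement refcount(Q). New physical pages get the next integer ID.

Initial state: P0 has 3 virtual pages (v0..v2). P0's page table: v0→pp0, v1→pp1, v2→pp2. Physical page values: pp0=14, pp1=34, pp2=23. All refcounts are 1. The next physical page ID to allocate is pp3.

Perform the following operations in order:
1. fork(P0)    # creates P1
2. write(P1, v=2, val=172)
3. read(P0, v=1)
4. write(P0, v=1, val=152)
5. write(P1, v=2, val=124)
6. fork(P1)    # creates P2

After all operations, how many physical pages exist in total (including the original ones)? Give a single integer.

Op 1: fork(P0) -> P1. 3 ppages; refcounts: pp0:2 pp1:2 pp2:2
Op 2: write(P1, v2, 172). refcount(pp2)=2>1 -> COPY to pp3. 4 ppages; refcounts: pp0:2 pp1:2 pp2:1 pp3:1
Op 3: read(P0, v1) -> 34. No state change.
Op 4: write(P0, v1, 152). refcount(pp1)=2>1 -> COPY to pp4. 5 ppages; refcounts: pp0:2 pp1:1 pp2:1 pp3:1 pp4:1
Op 5: write(P1, v2, 124). refcount(pp3)=1 -> write in place. 5 ppages; refcounts: pp0:2 pp1:1 pp2:1 pp3:1 pp4:1
Op 6: fork(P1) -> P2. 5 ppages; refcounts: pp0:3 pp1:2 pp2:1 pp3:2 pp4:1

Answer: 5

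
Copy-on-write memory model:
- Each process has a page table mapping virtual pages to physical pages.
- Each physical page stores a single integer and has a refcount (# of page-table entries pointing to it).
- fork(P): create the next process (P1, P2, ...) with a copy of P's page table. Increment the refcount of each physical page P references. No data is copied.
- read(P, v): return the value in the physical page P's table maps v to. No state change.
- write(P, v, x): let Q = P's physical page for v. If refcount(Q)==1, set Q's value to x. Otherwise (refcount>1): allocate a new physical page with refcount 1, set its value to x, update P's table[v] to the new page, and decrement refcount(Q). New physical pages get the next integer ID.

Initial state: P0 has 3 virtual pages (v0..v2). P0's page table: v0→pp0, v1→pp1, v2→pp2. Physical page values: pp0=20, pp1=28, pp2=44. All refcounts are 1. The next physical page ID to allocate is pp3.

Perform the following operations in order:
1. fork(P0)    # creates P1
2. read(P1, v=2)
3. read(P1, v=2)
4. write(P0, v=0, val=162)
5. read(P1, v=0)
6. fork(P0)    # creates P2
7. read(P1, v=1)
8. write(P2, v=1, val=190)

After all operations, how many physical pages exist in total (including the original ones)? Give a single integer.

Op 1: fork(P0) -> P1. 3 ppages; refcounts: pp0:2 pp1:2 pp2:2
Op 2: read(P1, v2) -> 44. No state change.
Op 3: read(P1, v2) -> 44. No state change.
Op 4: write(P0, v0, 162). refcount(pp0)=2>1 -> COPY to pp3. 4 ppages; refcounts: pp0:1 pp1:2 pp2:2 pp3:1
Op 5: read(P1, v0) -> 20. No state change.
Op 6: fork(P0) -> P2. 4 ppages; refcounts: pp0:1 pp1:3 pp2:3 pp3:2
Op 7: read(P1, v1) -> 28. No state change.
Op 8: write(P2, v1, 190). refcount(pp1)=3>1 -> COPY to pp4. 5 ppages; refcounts: pp0:1 pp1:2 pp2:3 pp3:2 pp4:1

Answer: 5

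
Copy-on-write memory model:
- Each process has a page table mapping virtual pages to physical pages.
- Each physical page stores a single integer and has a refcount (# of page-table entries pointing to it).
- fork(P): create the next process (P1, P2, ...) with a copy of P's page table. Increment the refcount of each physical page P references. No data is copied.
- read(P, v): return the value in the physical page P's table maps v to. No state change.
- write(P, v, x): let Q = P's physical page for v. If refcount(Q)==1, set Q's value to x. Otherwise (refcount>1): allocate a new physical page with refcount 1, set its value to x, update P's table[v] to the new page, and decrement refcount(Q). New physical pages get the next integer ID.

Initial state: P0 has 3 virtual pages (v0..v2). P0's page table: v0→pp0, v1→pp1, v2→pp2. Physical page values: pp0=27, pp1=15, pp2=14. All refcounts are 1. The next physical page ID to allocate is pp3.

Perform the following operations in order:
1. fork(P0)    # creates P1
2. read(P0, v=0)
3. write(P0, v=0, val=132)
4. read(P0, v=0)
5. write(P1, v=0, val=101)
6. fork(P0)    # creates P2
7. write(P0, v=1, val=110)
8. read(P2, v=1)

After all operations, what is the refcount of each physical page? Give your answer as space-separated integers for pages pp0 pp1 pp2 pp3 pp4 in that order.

Answer: 1 2 3 2 1

Derivation:
Op 1: fork(P0) -> P1. 3 ppages; refcounts: pp0:2 pp1:2 pp2:2
Op 2: read(P0, v0) -> 27. No state change.
Op 3: write(P0, v0, 132). refcount(pp0)=2>1 -> COPY to pp3. 4 ppages; refcounts: pp0:1 pp1:2 pp2:2 pp3:1
Op 4: read(P0, v0) -> 132. No state change.
Op 5: write(P1, v0, 101). refcount(pp0)=1 -> write in place. 4 ppages; refcounts: pp0:1 pp1:2 pp2:2 pp3:1
Op 6: fork(P0) -> P2. 4 ppages; refcounts: pp0:1 pp1:3 pp2:3 pp3:2
Op 7: write(P0, v1, 110). refcount(pp1)=3>1 -> COPY to pp4. 5 ppages; refcounts: pp0:1 pp1:2 pp2:3 pp3:2 pp4:1
Op 8: read(P2, v1) -> 15. No state change.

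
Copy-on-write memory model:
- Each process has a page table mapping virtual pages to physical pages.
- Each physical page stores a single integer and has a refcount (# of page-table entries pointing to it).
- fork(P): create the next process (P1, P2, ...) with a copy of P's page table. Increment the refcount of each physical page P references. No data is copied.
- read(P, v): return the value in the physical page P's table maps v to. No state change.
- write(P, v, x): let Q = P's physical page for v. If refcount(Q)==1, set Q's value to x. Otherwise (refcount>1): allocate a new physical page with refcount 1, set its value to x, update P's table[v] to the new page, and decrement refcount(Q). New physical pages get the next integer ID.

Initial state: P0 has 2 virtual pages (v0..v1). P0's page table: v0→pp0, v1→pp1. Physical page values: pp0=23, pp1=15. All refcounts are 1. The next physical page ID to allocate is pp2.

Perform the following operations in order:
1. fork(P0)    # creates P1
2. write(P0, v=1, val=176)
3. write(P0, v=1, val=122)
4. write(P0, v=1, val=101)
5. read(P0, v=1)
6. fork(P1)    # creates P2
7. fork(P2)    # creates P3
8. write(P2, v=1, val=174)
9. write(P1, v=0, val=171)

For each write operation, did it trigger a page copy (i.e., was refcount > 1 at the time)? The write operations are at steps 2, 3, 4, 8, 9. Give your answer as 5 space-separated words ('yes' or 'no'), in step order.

Op 1: fork(P0) -> P1. 2 ppages; refcounts: pp0:2 pp1:2
Op 2: write(P0, v1, 176). refcount(pp1)=2>1 -> COPY to pp2. 3 ppages; refcounts: pp0:2 pp1:1 pp2:1
Op 3: write(P0, v1, 122). refcount(pp2)=1 -> write in place. 3 ppages; refcounts: pp0:2 pp1:1 pp2:1
Op 4: write(P0, v1, 101). refcount(pp2)=1 -> write in place. 3 ppages; refcounts: pp0:2 pp1:1 pp2:1
Op 5: read(P0, v1) -> 101. No state change.
Op 6: fork(P1) -> P2. 3 ppages; refcounts: pp0:3 pp1:2 pp2:1
Op 7: fork(P2) -> P3. 3 ppages; refcounts: pp0:4 pp1:3 pp2:1
Op 8: write(P2, v1, 174). refcount(pp1)=3>1 -> COPY to pp3. 4 ppages; refcounts: pp0:4 pp1:2 pp2:1 pp3:1
Op 9: write(P1, v0, 171). refcount(pp0)=4>1 -> COPY to pp4. 5 ppages; refcounts: pp0:3 pp1:2 pp2:1 pp3:1 pp4:1

yes no no yes yes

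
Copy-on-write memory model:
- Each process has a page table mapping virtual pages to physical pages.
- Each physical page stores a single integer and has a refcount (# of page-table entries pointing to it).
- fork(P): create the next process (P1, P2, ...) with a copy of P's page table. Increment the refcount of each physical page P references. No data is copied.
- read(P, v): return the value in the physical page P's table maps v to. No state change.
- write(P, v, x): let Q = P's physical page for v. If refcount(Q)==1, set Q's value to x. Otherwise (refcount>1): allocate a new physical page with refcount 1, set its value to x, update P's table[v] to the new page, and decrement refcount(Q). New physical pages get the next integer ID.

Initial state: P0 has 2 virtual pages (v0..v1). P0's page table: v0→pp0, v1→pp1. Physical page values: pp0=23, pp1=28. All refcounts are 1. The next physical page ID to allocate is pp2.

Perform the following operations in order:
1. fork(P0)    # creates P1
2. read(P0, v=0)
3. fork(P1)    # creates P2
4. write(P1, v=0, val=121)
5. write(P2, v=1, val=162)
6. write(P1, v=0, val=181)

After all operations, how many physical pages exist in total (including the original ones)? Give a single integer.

Answer: 4

Derivation:
Op 1: fork(P0) -> P1. 2 ppages; refcounts: pp0:2 pp1:2
Op 2: read(P0, v0) -> 23. No state change.
Op 3: fork(P1) -> P2. 2 ppages; refcounts: pp0:3 pp1:3
Op 4: write(P1, v0, 121). refcount(pp0)=3>1 -> COPY to pp2. 3 ppages; refcounts: pp0:2 pp1:3 pp2:1
Op 5: write(P2, v1, 162). refcount(pp1)=3>1 -> COPY to pp3. 4 ppages; refcounts: pp0:2 pp1:2 pp2:1 pp3:1
Op 6: write(P1, v0, 181). refcount(pp2)=1 -> write in place. 4 ppages; refcounts: pp0:2 pp1:2 pp2:1 pp3:1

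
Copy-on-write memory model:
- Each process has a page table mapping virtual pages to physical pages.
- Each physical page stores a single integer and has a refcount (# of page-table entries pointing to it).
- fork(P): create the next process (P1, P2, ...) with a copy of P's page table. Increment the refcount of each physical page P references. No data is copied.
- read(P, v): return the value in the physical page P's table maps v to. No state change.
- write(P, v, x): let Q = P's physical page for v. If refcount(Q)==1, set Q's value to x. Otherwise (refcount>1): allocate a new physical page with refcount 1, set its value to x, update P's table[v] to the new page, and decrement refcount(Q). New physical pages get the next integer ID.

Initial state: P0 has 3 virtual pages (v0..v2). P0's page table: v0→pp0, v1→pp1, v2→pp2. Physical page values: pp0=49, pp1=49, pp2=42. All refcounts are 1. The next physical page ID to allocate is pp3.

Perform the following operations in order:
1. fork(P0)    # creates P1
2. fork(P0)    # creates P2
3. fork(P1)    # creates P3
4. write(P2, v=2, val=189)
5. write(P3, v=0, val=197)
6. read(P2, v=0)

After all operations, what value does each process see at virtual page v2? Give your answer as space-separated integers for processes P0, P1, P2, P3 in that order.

Op 1: fork(P0) -> P1. 3 ppages; refcounts: pp0:2 pp1:2 pp2:2
Op 2: fork(P0) -> P2. 3 ppages; refcounts: pp0:3 pp1:3 pp2:3
Op 3: fork(P1) -> P3. 3 ppages; refcounts: pp0:4 pp1:4 pp2:4
Op 4: write(P2, v2, 189). refcount(pp2)=4>1 -> COPY to pp3. 4 ppages; refcounts: pp0:4 pp1:4 pp2:3 pp3:1
Op 5: write(P3, v0, 197). refcount(pp0)=4>1 -> COPY to pp4. 5 ppages; refcounts: pp0:3 pp1:4 pp2:3 pp3:1 pp4:1
Op 6: read(P2, v0) -> 49. No state change.
P0: v2 -> pp2 = 42
P1: v2 -> pp2 = 42
P2: v2 -> pp3 = 189
P3: v2 -> pp2 = 42

Answer: 42 42 189 42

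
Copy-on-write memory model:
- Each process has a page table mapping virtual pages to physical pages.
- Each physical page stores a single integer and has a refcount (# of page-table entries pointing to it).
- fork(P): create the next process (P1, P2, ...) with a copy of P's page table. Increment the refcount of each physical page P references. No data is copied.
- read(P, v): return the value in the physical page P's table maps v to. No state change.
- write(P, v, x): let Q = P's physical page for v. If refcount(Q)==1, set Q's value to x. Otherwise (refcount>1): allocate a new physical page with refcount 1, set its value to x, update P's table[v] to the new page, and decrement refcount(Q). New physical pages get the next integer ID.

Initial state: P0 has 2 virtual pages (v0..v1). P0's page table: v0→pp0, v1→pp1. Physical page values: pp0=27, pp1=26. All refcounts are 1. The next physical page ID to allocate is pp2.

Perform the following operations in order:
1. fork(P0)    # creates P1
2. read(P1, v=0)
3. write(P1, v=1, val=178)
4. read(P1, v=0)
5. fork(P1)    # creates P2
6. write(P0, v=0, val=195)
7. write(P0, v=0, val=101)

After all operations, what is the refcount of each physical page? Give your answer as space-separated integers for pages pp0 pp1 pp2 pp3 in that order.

Answer: 2 1 2 1

Derivation:
Op 1: fork(P0) -> P1. 2 ppages; refcounts: pp0:2 pp1:2
Op 2: read(P1, v0) -> 27. No state change.
Op 3: write(P1, v1, 178). refcount(pp1)=2>1 -> COPY to pp2. 3 ppages; refcounts: pp0:2 pp1:1 pp2:1
Op 4: read(P1, v0) -> 27. No state change.
Op 5: fork(P1) -> P2. 3 ppages; refcounts: pp0:3 pp1:1 pp2:2
Op 6: write(P0, v0, 195). refcount(pp0)=3>1 -> COPY to pp3. 4 ppages; refcounts: pp0:2 pp1:1 pp2:2 pp3:1
Op 7: write(P0, v0, 101). refcount(pp3)=1 -> write in place. 4 ppages; refcounts: pp0:2 pp1:1 pp2:2 pp3:1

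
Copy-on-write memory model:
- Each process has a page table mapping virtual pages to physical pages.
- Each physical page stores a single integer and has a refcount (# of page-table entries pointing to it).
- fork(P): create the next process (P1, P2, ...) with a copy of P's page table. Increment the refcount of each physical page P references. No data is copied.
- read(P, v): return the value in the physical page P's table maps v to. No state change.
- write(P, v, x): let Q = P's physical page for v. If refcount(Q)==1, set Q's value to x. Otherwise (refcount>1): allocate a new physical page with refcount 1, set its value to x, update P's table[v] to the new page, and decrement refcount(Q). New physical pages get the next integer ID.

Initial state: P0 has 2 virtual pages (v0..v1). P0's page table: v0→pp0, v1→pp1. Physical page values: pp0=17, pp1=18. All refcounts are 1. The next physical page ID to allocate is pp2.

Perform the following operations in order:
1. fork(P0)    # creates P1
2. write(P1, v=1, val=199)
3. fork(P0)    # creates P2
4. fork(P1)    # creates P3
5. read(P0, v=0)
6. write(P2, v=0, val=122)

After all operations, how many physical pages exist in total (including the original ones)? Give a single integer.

Op 1: fork(P0) -> P1. 2 ppages; refcounts: pp0:2 pp1:2
Op 2: write(P1, v1, 199). refcount(pp1)=2>1 -> COPY to pp2. 3 ppages; refcounts: pp0:2 pp1:1 pp2:1
Op 3: fork(P0) -> P2. 3 ppages; refcounts: pp0:3 pp1:2 pp2:1
Op 4: fork(P1) -> P3. 3 ppages; refcounts: pp0:4 pp1:2 pp2:2
Op 5: read(P0, v0) -> 17. No state change.
Op 6: write(P2, v0, 122). refcount(pp0)=4>1 -> COPY to pp3. 4 ppages; refcounts: pp0:3 pp1:2 pp2:2 pp3:1

Answer: 4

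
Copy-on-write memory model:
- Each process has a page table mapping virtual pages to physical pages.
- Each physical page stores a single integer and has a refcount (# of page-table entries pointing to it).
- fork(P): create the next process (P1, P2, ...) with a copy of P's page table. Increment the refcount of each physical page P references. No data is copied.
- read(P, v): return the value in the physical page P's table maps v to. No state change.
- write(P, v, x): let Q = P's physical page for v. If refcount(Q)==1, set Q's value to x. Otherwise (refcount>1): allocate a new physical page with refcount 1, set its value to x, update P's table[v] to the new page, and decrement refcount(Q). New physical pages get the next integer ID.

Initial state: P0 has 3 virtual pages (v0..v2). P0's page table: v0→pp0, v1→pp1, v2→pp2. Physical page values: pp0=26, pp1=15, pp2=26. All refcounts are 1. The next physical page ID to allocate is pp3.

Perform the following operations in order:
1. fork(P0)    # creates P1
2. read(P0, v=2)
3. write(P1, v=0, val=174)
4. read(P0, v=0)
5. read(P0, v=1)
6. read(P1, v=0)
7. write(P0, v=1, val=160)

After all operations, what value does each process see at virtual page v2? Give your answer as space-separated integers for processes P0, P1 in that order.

Answer: 26 26

Derivation:
Op 1: fork(P0) -> P1. 3 ppages; refcounts: pp0:2 pp1:2 pp2:2
Op 2: read(P0, v2) -> 26. No state change.
Op 3: write(P1, v0, 174). refcount(pp0)=2>1 -> COPY to pp3. 4 ppages; refcounts: pp0:1 pp1:2 pp2:2 pp3:1
Op 4: read(P0, v0) -> 26. No state change.
Op 5: read(P0, v1) -> 15. No state change.
Op 6: read(P1, v0) -> 174. No state change.
Op 7: write(P0, v1, 160). refcount(pp1)=2>1 -> COPY to pp4. 5 ppages; refcounts: pp0:1 pp1:1 pp2:2 pp3:1 pp4:1
P0: v2 -> pp2 = 26
P1: v2 -> pp2 = 26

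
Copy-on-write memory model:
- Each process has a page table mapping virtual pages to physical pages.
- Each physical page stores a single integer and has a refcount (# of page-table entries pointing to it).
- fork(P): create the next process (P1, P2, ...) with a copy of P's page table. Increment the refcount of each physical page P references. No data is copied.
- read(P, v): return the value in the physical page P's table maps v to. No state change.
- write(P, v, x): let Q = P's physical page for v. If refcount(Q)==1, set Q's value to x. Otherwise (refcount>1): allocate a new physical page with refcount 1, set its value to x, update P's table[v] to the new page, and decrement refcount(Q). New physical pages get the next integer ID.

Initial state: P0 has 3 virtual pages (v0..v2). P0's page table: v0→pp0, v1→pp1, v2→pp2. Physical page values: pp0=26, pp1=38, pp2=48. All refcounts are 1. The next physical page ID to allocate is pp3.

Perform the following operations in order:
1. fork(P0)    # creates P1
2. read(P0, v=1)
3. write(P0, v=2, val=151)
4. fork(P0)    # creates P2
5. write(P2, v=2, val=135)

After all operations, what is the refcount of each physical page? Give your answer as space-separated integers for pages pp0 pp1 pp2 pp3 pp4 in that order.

Answer: 3 3 1 1 1

Derivation:
Op 1: fork(P0) -> P1. 3 ppages; refcounts: pp0:2 pp1:2 pp2:2
Op 2: read(P0, v1) -> 38. No state change.
Op 3: write(P0, v2, 151). refcount(pp2)=2>1 -> COPY to pp3. 4 ppages; refcounts: pp0:2 pp1:2 pp2:1 pp3:1
Op 4: fork(P0) -> P2. 4 ppages; refcounts: pp0:3 pp1:3 pp2:1 pp3:2
Op 5: write(P2, v2, 135). refcount(pp3)=2>1 -> COPY to pp4. 5 ppages; refcounts: pp0:3 pp1:3 pp2:1 pp3:1 pp4:1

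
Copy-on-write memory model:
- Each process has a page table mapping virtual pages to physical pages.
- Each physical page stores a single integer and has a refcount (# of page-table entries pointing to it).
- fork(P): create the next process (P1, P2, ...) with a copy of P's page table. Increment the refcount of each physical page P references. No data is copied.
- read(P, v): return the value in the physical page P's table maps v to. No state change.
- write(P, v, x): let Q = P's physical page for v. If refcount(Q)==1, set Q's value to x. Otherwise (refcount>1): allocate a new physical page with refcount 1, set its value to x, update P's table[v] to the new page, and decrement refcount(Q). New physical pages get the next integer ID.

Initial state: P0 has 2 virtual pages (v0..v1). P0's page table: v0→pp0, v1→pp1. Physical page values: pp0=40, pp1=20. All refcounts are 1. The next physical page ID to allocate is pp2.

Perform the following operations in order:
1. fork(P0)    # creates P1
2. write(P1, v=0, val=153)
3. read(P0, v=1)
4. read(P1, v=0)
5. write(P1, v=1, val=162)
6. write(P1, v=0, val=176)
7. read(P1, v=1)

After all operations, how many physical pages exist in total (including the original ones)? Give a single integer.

Op 1: fork(P0) -> P1. 2 ppages; refcounts: pp0:2 pp1:2
Op 2: write(P1, v0, 153). refcount(pp0)=2>1 -> COPY to pp2. 3 ppages; refcounts: pp0:1 pp1:2 pp2:1
Op 3: read(P0, v1) -> 20. No state change.
Op 4: read(P1, v0) -> 153. No state change.
Op 5: write(P1, v1, 162). refcount(pp1)=2>1 -> COPY to pp3. 4 ppages; refcounts: pp0:1 pp1:1 pp2:1 pp3:1
Op 6: write(P1, v0, 176). refcount(pp2)=1 -> write in place. 4 ppages; refcounts: pp0:1 pp1:1 pp2:1 pp3:1
Op 7: read(P1, v1) -> 162. No state change.

Answer: 4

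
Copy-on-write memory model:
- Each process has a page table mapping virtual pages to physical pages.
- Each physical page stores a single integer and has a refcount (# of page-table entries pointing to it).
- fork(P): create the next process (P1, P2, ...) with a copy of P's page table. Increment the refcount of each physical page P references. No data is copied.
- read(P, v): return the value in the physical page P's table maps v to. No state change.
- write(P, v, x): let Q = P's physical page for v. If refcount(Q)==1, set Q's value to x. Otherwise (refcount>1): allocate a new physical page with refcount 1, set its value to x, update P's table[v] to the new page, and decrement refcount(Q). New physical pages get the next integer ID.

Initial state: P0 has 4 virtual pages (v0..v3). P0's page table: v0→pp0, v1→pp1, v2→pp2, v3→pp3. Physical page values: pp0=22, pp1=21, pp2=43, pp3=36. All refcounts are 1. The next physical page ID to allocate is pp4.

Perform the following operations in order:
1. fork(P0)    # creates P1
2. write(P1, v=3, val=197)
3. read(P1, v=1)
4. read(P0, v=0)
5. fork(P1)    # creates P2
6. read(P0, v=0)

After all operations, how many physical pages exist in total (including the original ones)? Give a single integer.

Answer: 5

Derivation:
Op 1: fork(P0) -> P1. 4 ppages; refcounts: pp0:2 pp1:2 pp2:2 pp3:2
Op 2: write(P1, v3, 197). refcount(pp3)=2>1 -> COPY to pp4. 5 ppages; refcounts: pp0:2 pp1:2 pp2:2 pp3:1 pp4:1
Op 3: read(P1, v1) -> 21. No state change.
Op 4: read(P0, v0) -> 22. No state change.
Op 5: fork(P1) -> P2. 5 ppages; refcounts: pp0:3 pp1:3 pp2:3 pp3:1 pp4:2
Op 6: read(P0, v0) -> 22. No state change.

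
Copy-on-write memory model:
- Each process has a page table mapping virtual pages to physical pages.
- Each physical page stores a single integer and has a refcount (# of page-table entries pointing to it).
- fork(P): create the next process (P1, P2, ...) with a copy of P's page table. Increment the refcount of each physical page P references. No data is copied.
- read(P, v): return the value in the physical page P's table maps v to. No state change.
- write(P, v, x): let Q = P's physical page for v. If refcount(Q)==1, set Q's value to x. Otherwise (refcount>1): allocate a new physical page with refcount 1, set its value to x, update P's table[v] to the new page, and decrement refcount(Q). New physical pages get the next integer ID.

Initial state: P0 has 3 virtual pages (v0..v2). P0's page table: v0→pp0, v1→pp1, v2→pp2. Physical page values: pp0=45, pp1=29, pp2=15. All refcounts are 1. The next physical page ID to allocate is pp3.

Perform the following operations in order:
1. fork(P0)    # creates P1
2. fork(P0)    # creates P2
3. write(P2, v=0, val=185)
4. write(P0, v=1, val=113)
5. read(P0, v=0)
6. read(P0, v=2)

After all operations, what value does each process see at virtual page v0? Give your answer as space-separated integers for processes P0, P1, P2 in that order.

Answer: 45 45 185

Derivation:
Op 1: fork(P0) -> P1. 3 ppages; refcounts: pp0:2 pp1:2 pp2:2
Op 2: fork(P0) -> P2. 3 ppages; refcounts: pp0:3 pp1:3 pp2:3
Op 3: write(P2, v0, 185). refcount(pp0)=3>1 -> COPY to pp3. 4 ppages; refcounts: pp0:2 pp1:3 pp2:3 pp3:1
Op 4: write(P0, v1, 113). refcount(pp1)=3>1 -> COPY to pp4. 5 ppages; refcounts: pp0:2 pp1:2 pp2:3 pp3:1 pp4:1
Op 5: read(P0, v0) -> 45. No state change.
Op 6: read(P0, v2) -> 15. No state change.
P0: v0 -> pp0 = 45
P1: v0 -> pp0 = 45
P2: v0 -> pp3 = 185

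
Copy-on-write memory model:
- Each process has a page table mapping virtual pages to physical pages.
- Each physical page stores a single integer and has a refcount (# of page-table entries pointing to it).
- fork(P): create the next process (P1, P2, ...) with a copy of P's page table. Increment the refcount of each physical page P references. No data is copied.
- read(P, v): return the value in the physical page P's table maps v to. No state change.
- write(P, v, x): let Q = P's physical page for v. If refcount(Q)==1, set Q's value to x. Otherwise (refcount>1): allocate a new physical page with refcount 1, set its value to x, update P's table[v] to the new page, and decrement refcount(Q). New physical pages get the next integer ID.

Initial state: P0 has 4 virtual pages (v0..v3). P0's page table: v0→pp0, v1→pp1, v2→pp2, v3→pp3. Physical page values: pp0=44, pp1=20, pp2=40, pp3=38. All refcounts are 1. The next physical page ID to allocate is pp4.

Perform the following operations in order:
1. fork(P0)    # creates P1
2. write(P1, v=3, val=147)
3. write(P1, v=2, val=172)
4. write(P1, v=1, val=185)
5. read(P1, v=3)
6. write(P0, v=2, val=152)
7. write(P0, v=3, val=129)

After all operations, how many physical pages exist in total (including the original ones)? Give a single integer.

Answer: 7

Derivation:
Op 1: fork(P0) -> P1. 4 ppages; refcounts: pp0:2 pp1:2 pp2:2 pp3:2
Op 2: write(P1, v3, 147). refcount(pp3)=2>1 -> COPY to pp4. 5 ppages; refcounts: pp0:2 pp1:2 pp2:2 pp3:1 pp4:1
Op 3: write(P1, v2, 172). refcount(pp2)=2>1 -> COPY to pp5. 6 ppages; refcounts: pp0:2 pp1:2 pp2:1 pp3:1 pp4:1 pp5:1
Op 4: write(P1, v1, 185). refcount(pp1)=2>1 -> COPY to pp6. 7 ppages; refcounts: pp0:2 pp1:1 pp2:1 pp3:1 pp4:1 pp5:1 pp6:1
Op 5: read(P1, v3) -> 147. No state change.
Op 6: write(P0, v2, 152). refcount(pp2)=1 -> write in place. 7 ppages; refcounts: pp0:2 pp1:1 pp2:1 pp3:1 pp4:1 pp5:1 pp6:1
Op 7: write(P0, v3, 129). refcount(pp3)=1 -> write in place. 7 ppages; refcounts: pp0:2 pp1:1 pp2:1 pp3:1 pp4:1 pp5:1 pp6:1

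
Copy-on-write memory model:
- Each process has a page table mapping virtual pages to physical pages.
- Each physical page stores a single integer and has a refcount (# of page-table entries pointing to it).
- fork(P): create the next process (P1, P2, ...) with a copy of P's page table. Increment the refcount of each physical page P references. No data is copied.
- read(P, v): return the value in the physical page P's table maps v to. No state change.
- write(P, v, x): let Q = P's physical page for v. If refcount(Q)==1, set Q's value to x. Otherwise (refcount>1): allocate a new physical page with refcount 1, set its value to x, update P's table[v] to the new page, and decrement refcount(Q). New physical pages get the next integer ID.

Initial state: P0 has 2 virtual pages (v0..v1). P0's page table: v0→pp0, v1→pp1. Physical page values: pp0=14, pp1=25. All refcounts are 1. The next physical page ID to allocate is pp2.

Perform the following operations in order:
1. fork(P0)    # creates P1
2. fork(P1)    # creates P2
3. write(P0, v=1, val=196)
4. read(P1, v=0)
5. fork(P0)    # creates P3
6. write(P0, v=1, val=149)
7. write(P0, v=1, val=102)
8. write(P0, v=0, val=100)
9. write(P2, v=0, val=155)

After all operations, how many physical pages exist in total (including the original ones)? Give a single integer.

Answer: 6

Derivation:
Op 1: fork(P0) -> P1. 2 ppages; refcounts: pp0:2 pp1:2
Op 2: fork(P1) -> P2. 2 ppages; refcounts: pp0:3 pp1:3
Op 3: write(P0, v1, 196). refcount(pp1)=3>1 -> COPY to pp2. 3 ppages; refcounts: pp0:3 pp1:2 pp2:1
Op 4: read(P1, v0) -> 14. No state change.
Op 5: fork(P0) -> P3. 3 ppages; refcounts: pp0:4 pp1:2 pp2:2
Op 6: write(P0, v1, 149). refcount(pp2)=2>1 -> COPY to pp3. 4 ppages; refcounts: pp0:4 pp1:2 pp2:1 pp3:1
Op 7: write(P0, v1, 102). refcount(pp3)=1 -> write in place. 4 ppages; refcounts: pp0:4 pp1:2 pp2:1 pp3:1
Op 8: write(P0, v0, 100). refcount(pp0)=4>1 -> COPY to pp4. 5 ppages; refcounts: pp0:3 pp1:2 pp2:1 pp3:1 pp4:1
Op 9: write(P2, v0, 155). refcount(pp0)=3>1 -> COPY to pp5. 6 ppages; refcounts: pp0:2 pp1:2 pp2:1 pp3:1 pp4:1 pp5:1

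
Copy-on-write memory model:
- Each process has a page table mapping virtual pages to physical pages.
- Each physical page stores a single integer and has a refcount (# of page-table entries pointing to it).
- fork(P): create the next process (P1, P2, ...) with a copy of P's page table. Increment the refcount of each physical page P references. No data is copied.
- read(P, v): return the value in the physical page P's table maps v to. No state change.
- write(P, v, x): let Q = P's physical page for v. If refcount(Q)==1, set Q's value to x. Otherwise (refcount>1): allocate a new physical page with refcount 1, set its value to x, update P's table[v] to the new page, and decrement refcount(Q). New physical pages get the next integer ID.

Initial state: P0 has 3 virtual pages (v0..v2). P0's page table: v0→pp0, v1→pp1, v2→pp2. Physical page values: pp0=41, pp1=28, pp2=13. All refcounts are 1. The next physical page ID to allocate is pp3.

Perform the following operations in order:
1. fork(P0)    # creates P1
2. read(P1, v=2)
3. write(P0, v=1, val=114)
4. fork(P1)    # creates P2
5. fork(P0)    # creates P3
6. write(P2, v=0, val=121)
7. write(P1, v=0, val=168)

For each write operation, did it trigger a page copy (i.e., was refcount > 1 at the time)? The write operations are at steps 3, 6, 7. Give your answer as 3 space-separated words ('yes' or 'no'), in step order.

Op 1: fork(P0) -> P1. 3 ppages; refcounts: pp0:2 pp1:2 pp2:2
Op 2: read(P1, v2) -> 13. No state change.
Op 3: write(P0, v1, 114). refcount(pp1)=2>1 -> COPY to pp3. 4 ppages; refcounts: pp0:2 pp1:1 pp2:2 pp3:1
Op 4: fork(P1) -> P2. 4 ppages; refcounts: pp0:3 pp1:2 pp2:3 pp3:1
Op 5: fork(P0) -> P3. 4 ppages; refcounts: pp0:4 pp1:2 pp2:4 pp3:2
Op 6: write(P2, v0, 121). refcount(pp0)=4>1 -> COPY to pp4. 5 ppages; refcounts: pp0:3 pp1:2 pp2:4 pp3:2 pp4:1
Op 7: write(P1, v0, 168). refcount(pp0)=3>1 -> COPY to pp5. 6 ppages; refcounts: pp0:2 pp1:2 pp2:4 pp3:2 pp4:1 pp5:1

yes yes yes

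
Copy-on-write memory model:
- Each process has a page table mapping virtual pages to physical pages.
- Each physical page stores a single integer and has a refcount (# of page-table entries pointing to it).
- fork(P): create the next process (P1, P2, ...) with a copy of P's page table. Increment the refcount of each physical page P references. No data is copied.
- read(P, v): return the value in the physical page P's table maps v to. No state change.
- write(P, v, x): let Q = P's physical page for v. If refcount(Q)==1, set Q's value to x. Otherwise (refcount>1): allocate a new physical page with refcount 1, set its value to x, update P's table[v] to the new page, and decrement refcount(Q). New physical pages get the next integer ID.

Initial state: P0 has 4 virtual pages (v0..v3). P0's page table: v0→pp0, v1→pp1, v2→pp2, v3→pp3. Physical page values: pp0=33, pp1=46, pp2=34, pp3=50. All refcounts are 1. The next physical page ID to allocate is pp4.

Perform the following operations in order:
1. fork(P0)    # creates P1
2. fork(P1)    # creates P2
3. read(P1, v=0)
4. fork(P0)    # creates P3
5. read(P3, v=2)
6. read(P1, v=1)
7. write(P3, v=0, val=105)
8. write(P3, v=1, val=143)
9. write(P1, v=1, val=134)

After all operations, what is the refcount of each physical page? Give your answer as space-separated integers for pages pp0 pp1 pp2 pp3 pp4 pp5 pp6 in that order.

Answer: 3 2 4 4 1 1 1

Derivation:
Op 1: fork(P0) -> P1. 4 ppages; refcounts: pp0:2 pp1:2 pp2:2 pp3:2
Op 2: fork(P1) -> P2. 4 ppages; refcounts: pp0:3 pp1:3 pp2:3 pp3:3
Op 3: read(P1, v0) -> 33. No state change.
Op 4: fork(P0) -> P3. 4 ppages; refcounts: pp0:4 pp1:4 pp2:4 pp3:4
Op 5: read(P3, v2) -> 34. No state change.
Op 6: read(P1, v1) -> 46. No state change.
Op 7: write(P3, v0, 105). refcount(pp0)=4>1 -> COPY to pp4. 5 ppages; refcounts: pp0:3 pp1:4 pp2:4 pp3:4 pp4:1
Op 8: write(P3, v1, 143). refcount(pp1)=4>1 -> COPY to pp5. 6 ppages; refcounts: pp0:3 pp1:3 pp2:4 pp3:4 pp4:1 pp5:1
Op 9: write(P1, v1, 134). refcount(pp1)=3>1 -> COPY to pp6. 7 ppages; refcounts: pp0:3 pp1:2 pp2:4 pp3:4 pp4:1 pp5:1 pp6:1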